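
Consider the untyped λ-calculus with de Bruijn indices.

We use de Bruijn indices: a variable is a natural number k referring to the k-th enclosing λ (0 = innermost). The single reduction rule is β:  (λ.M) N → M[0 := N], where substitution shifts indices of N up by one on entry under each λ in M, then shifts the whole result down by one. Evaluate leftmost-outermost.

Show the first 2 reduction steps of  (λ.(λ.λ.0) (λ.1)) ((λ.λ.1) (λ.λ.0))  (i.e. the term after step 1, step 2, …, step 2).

Answer: after 2 steps: λ.0

Working:
  start: (λ.(λ.λ.0) (λ.1)) ((λ.λ.1) (λ.λ.0))
  [1] (λ.λ.0) (λ.(λ.λ.1) (λ.λ.0))
  [2] λ.0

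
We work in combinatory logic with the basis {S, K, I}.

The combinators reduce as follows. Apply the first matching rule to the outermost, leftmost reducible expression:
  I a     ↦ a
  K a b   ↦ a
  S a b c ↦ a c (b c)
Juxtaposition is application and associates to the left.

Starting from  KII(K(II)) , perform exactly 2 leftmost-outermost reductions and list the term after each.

Answer: after 2 steps: K(II)

Reduction:
  start: KII(K(II))
  step 1: I(K(II))
  step 2: K(II)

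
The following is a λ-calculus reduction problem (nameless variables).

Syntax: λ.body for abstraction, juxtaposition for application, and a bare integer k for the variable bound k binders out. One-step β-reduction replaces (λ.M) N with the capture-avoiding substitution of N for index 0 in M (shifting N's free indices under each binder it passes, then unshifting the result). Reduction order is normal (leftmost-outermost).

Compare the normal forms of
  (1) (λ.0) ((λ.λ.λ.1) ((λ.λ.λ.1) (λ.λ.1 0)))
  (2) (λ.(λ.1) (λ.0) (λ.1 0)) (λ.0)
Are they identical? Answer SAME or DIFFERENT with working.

Answer: DIFFERENT — A ⇓ λ.λ.1, B ⇓ λ.0

Derivation:
Term A:
  start: (λ.0) ((λ.λ.λ.1) ((λ.λ.λ.1) (λ.λ.1 0)))
  →1  (λ.λ.λ.1) ((λ.λ.λ.1) (λ.λ.1 0))
  →2  λ.λ.1

Term B:
  start: (λ.(λ.1) (λ.0) (λ.1 0)) (λ.0)
  →1  (λ.λ.0) (λ.0) (λ.(λ.0) 0)
  →2  (λ.0) (λ.(λ.0) 0)
  →3  λ.(λ.0) 0
  →4  λ.0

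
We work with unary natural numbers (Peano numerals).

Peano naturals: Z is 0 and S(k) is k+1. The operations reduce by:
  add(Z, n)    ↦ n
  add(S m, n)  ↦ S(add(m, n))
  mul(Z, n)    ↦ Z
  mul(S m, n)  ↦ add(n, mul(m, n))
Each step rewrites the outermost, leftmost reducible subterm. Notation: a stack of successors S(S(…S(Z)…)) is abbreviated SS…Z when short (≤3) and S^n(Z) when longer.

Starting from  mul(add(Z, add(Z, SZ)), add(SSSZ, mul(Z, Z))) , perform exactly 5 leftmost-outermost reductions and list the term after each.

Answer: after 5 steps: S(add(add(SSZ, mul(Z, Z)), mul(Z, add(SSSZ, mul(Z, Z)))))

Derivation:
  start: mul(add(Z, add(Z, SZ)), add(SSSZ, mul(Z, Z)))
  →1  mul(add(Z, SZ), add(SSSZ, mul(Z, Z)))
  →2  mul(SZ, add(SSSZ, mul(Z, Z)))
  →3  add(add(SSSZ, mul(Z, Z)), mul(Z, add(SSSZ, mul(Z, Z))))
  →4  add(S(add(SSZ, mul(Z, Z))), mul(Z, add(SSSZ, mul(Z, Z))))
  →5  S(add(add(SSZ, mul(Z, Z)), mul(Z, add(SSSZ, mul(Z, Z)))))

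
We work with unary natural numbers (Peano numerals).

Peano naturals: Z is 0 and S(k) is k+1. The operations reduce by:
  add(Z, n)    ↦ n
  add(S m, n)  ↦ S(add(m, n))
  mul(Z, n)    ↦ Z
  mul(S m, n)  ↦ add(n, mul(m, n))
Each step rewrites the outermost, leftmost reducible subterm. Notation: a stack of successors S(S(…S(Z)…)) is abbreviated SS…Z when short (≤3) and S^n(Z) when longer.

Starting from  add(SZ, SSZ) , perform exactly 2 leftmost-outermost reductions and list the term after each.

  start: add(SZ, SSZ)
  [1] S(add(Z, SSZ))
  [2] SSSZ

Answer: after 2 steps: SSSZ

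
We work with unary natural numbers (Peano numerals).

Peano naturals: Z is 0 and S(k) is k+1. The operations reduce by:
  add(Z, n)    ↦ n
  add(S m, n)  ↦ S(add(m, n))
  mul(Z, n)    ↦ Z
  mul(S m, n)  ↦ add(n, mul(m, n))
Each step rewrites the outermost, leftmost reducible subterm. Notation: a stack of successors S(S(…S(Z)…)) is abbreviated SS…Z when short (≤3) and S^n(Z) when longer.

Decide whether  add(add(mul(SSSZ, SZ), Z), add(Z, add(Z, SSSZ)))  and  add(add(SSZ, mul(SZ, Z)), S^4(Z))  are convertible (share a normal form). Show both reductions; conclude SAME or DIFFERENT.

Term A:
  start: add(add(mul(SSSZ, SZ), Z), add(Z, add(Z, SSSZ)))
  step 1: add(add(add(SZ, mul(SSZ, SZ)), Z), add(Z, add(Z, SSSZ)))
  step 2: add(add(S(add(Z, mul(SSZ, SZ))), Z), add(Z, add(Z, SSSZ)))
  step 3: add(S(add(add(Z, mul(SSZ, SZ)), Z)), add(Z, add(Z, SSSZ)))
  step 4: S(add(add(add(Z, mul(SSZ, SZ)), Z), add(Z, add(Z, SSSZ))))
  step 5: S(add(add(mul(SSZ, SZ), Z), add(Z, add(Z, SSSZ))))
  step 6: S(add(add(add(SZ, mul(SZ, SZ)), Z), add(Z, add(Z, SSSZ))))
  step 7: S(add(add(S(add(Z, mul(SZ, SZ))), Z), add(Z, add(Z, SSSZ))))
  step 8: S(add(S(add(add(Z, mul(SZ, SZ)), Z)), add(Z, add(Z, SSSZ))))
  step 9: S(S(add(add(add(Z, mul(SZ, SZ)), Z), add(Z, add(Z, SSSZ)))))
  step 10: S(S(add(add(mul(SZ, SZ), Z), add(Z, add(Z, SSSZ)))))
  step 11: S(S(add(add(add(SZ, mul(Z, SZ)), Z), add(Z, add(Z, SSSZ)))))
  step 12: S(S(add(add(S(add(Z, mul(Z, SZ))), Z), add(Z, add(Z, SSSZ)))))
  step 13: S(S(add(S(add(add(Z, mul(Z, SZ)), Z)), add(Z, add(Z, SSSZ)))))
  step 14: S(S(S(add(add(add(Z, mul(Z, SZ)), Z), add(Z, add(Z, SSSZ))))))
  step 15: S(S(S(add(add(mul(Z, SZ), Z), add(Z, add(Z, SSSZ))))))
  step 16: S(S(S(add(add(Z, Z), add(Z, add(Z, SSSZ))))))
  step 17: S(S(S(add(Z, add(Z, add(Z, SSSZ))))))
  step 18: S(S(S(add(Z, add(Z, SSSZ)))))
  step 19: S(S(S(add(Z, SSSZ))))
  step 20: S^6(Z)

Term B:
  start: add(add(SSZ, mul(SZ, Z)), S^4(Z))
  step 1: add(S(add(SZ, mul(SZ, Z))), S^4(Z))
  step 2: S(add(add(SZ, mul(SZ, Z)), S^4(Z)))
  step 3: S(add(S(add(Z, mul(SZ, Z))), S^4(Z)))
  step 4: S(S(add(add(Z, mul(SZ, Z)), S^4(Z))))
  step 5: S(S(add(mul(SZ, Z), S^4(Z))))
  step 6: S(S(add(add(Z, mul(Z, Z)), S^4(Z))))
  step 7: S(S(add(mul(Z, Z), S^4(Z))))
  step 8: S(S(add(Z, S^4(Z))))
  step 9: S^6(Z)

Answer: SAME — A ⇓ S^6(Z), B ⇓ S^6(Z)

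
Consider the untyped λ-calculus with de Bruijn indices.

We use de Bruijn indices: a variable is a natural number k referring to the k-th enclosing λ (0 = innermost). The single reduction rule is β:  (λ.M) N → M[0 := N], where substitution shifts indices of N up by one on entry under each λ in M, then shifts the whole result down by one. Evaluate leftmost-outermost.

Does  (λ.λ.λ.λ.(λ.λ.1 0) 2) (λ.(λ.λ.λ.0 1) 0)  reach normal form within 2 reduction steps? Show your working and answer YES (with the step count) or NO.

Answer: YES — reaches normal form λ.λ.λ.λ.3 0 in 2 ≤ 2 steps

Reduction:
  start: (λ.λ.λ.λ.(λ.λ.1 0) 2) (λ.(λ.λ.λ.0 1) 0)
  step 1: λ.λ.λ.(λ.λ.1 0) 2
  step 2: λ.λ.λ.λ.3 0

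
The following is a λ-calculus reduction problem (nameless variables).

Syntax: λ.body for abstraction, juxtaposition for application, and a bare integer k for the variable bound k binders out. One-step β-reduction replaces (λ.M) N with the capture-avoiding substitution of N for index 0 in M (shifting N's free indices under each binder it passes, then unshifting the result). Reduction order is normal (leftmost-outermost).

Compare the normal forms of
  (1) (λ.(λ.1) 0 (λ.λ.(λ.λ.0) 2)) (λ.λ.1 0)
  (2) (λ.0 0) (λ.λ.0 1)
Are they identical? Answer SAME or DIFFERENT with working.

Answer: DIFFERENT — A ⇓ λ.λ.λ.0, B ⇓ λ.0 (λ.λ.0 1)

Derivation:
Term A:
  start: (λ.(λ.1) 0 (λ.λ.(λ.λ.0) 2)) (λ.λ.1 0)
  [1] (λ.λ.λ.1 0) (λ.λ.1 0) (λ.λ.(λ.λ.0) (λ.λ.1 0))
  [2] (λ.λ.1 0) (λ.λ.(λ.λ.0) (λ.λ.1 0))
  [3] λ.(λ.λ.(λ.λ.0) (λ.λ.1 0)) 0
  [4] λ.λ.(λ.λ.0) (λ.λ.1 0)
  [5] λ.λ.λ.0

Term B:
  start: (λ.0 0) (λ.λ.0 1)
  [1] (λ.λ.0 1) (λ.λ.0 1)
  [2] λ.0 (λ.λ.0 1)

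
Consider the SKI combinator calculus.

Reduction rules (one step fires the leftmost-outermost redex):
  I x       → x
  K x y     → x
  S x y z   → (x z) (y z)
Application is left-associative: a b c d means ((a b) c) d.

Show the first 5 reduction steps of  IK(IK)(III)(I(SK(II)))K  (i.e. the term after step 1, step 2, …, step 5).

Answer: after 5 steps: SK(II)

Working:
  start: IK(IK)(III)(I(SK(II)))K
  step 1: K(IK)(III)(I(SK(II)))K
  step 2: IK(I(SK(II)))K
  step 3: K(I(SK(II)))K
  step 4: I(SK(II))
  step 5: SK(II)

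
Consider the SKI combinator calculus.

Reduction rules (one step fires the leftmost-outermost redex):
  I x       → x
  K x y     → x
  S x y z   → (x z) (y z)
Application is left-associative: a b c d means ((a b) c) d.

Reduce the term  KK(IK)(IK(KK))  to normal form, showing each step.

Answer: normal form = K(K(KK))  (in 2 steps)

Reduction:
  start: KK(IK)(IK(KK))
  →1  K(IK(KK))
  →2  K(K(KK))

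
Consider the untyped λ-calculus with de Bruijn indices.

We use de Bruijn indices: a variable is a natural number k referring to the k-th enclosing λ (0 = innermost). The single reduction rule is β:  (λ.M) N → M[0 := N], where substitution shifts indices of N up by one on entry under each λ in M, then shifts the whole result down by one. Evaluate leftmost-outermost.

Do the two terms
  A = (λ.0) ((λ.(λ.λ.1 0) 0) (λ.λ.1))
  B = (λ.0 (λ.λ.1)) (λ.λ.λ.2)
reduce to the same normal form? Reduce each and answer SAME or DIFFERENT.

Answer: DIFFERENT — A ⇓ λ.λ.1, B ⇓ λ.λ.λ.λ.1

Derivation:
Term A:
  start: (λ.0) ((λ.(λ.λ.1 0) 0) (λ.λ.1))
  →1  (λ.(λ.λ.1 0) 0) (λ.λ.1)
  →2  (λ.λ.1 0) (λ.λ.1)
  →3  λ.(λ.λ.1) 0
  →4  λ.λ.1

Term B:
  start: (λ.0 (λ.λ.1)) (λ.λ.λ.2)
  →1  (λ.λ.λ.2) (λ.λ.1)
  →2  λ.λ.λ.λ.1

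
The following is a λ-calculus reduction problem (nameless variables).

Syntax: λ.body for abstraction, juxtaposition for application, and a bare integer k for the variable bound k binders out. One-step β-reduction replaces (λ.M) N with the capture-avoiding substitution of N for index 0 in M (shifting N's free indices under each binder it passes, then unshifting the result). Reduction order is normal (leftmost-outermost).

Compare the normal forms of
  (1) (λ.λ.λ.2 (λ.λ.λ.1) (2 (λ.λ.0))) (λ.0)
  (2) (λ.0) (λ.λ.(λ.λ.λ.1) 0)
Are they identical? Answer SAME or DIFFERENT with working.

Answer: SAME — A ⇓ λ.λ.λ.λ.1, B ⇓ λ.λ.λ.λ.1

Working:
Term A:
  start: (λ.λ.λ.2 (λ.λ.λ.1) (2 (λ.λ.0))) (λ.0)
  step 1: λ.λ.(λ.0) (λ.λ.λ.1) ((λ.0) (λ.λ.0))
  step 2: λ.λ.(λ.λ.λ.1) ((λ.0) (λ.λ.0))
  step 3: λ.λ.λ.λ.1

Term B:
  start: (λ.0) (λ.λ.(λ.λ.λ.1) 0)
  step 1: λ.λ.(λ.λ.λ.1) 0
  step 2: λ.λ.λ.λ.1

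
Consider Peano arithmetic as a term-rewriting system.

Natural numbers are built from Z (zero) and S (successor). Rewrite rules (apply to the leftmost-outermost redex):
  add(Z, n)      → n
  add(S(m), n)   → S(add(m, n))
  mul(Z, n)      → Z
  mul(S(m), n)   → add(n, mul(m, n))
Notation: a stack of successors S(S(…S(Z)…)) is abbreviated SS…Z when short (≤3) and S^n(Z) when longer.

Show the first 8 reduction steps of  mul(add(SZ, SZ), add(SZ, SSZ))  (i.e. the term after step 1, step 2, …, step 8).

  start: mul(add(SZ, SZ), add(SZ, SSZ))
  step 1: mul(S(add(Z, SZ)), add(SZ, SSZ))
  step 2: add(add(SZ, SSZ), mul(add(Z, SZ), add(SZ, SSZ)))
  step 3: add(S(add(Z, SSZ)), mul(add(Z, SZ), add(SZ, SSZ)))
  step 4: S(add(add(Z, SSZ), mul(add(Z, SZ), add(SZ, SSZ))))
  step 5: S(add(SSZ, mul(add(Z, SZ), add(SZ, SSZ))))
  step 6: S(S(add(SZ, mul(add(Z, SZ), add(SZ, SSZ)))))
  step 7: S(S(S(add(Z, mul(add(Z, SZ), add(SZ, SSZ))))))
  step 8: S(S(S(mul(add(Z, SZ), add(SZ, SSZ)))))

Answer: after 8 steps: S(S(S(mul(add(Z, SZ), add(SZ, SSZ)))))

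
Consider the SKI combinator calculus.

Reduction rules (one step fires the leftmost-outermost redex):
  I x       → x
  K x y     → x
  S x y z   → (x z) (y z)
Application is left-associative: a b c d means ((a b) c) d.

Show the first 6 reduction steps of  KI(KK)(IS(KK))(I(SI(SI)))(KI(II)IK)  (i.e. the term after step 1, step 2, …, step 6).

Answer: after 6 steps: K(SI(SI)(KI(II)IK))

Derivation:
  start: KI(KK)(IS(KK))(I(SI(SI)))(KI(II)IK)
  →1  I(IS(KK))(I(SI(SI)))(KI(II)IK)
  →2  IS(KK)(I(SI(SI)))(KI(II)IK)
  →3  S(KK)(I(SI(SI)))(KI(II)IK)
  →4  KK(KI(II)IK)(I(SI(SI))(KI(II)IK))
  →5  K(I(SI(SI))(KI(II)IK))
  →6  K(SI(SI)(KI(II)IK))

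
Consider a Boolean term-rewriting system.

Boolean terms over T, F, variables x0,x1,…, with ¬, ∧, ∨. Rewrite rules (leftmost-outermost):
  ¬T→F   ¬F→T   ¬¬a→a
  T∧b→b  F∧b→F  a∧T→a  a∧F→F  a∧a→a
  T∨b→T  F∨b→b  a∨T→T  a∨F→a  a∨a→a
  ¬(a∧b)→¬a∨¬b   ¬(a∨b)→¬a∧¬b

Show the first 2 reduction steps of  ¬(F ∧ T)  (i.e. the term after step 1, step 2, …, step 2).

Answer: after 2 steps: T ∨ ¬T

Reduction:
  start: ¬(F ∧ T)
  step 1: ¬F ∨ ¬T
  step 2: T ∨ ¬T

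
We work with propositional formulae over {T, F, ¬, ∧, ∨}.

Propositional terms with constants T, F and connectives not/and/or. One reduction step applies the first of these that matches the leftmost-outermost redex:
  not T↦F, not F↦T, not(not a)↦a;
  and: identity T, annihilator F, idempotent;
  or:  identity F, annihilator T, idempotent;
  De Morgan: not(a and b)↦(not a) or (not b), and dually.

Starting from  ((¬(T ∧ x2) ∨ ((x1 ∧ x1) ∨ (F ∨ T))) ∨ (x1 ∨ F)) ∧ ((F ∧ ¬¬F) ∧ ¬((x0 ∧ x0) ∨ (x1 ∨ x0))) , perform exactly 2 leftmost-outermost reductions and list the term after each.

Answer: after 2 steps: (((F ∨ ¬x2) ∨ ((x1 ∧ x1) ∨ (F ∨ T))) ∨ (x1 ∨ F)) ∧ ((F ∧ ¬¬F) ∧ ¬((x0 ∧ x0) ∨ (x1 ∨ x0)))

Working:
  start: ((¬(T ∧ x2) ∨ ((x1 ∧ x1) ∨ (F ∨ T))) ∨ (x1 ∨ F)) ∧ ((F ∧ ¬¬F) ∧ ¬((x0 ∧ x0) ∨ (x1 ∨ x0)))
  step 1: (((¬T ∨ ¬x2) ∨ ((x1 ∧ x1) ∨ (F ∨ T))) ∨ (x1 ∨ F)) ∧ ((F ∧ ¬¬F) ∧ ¬((x0 ∧ x0) ∨ (x1 ∨ x0)))
  step 2: (((F ∨ ¬x2) ∨ ((x1 ∧ x1) ∨ (F ∨ T))) ∨ (x1 ∨ F)) ∧ ((F ∧ ¬¬F) ∧ ¬((x0 ∧ x0) ∨ (x1 ∨ x0)))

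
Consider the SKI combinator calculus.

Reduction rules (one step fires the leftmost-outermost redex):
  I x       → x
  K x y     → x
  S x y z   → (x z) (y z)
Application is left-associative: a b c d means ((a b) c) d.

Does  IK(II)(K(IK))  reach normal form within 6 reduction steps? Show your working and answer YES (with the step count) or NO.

  start: IK(II)(K(IK))
  [1] K(II)(K(IK))
  [2] II
  [3] I

Answer: YES — reaches normal form I in 3 ≤ 6 steps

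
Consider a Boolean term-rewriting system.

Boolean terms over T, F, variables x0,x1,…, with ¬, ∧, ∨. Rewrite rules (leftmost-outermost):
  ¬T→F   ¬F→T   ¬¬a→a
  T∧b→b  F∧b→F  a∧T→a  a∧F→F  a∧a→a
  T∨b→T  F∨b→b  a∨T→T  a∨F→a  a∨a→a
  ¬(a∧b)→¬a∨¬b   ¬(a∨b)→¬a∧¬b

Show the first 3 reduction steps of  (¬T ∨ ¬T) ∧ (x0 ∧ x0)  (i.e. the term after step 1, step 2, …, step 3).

Answer: after 3 steps: F

Reduction:
  start: (¬T ∨ ¬T) ∧ (x0 ∧ x0)
  [1] ¬T ∧ (x0 ∧ x0)
  [2] F ∧ (x0 ∧ x0)
  [3] F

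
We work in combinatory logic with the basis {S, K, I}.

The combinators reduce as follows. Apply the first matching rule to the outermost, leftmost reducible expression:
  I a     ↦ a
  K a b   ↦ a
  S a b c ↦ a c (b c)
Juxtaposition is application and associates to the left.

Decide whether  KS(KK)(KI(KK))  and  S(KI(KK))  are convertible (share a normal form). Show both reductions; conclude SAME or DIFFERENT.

Term A:
  start: KS(KK)(KI(KK))
  step 1: S(KI(KK))
  step 2: SI

Term B:
  start: S(KI(KK))
  step 1: SI

Answer: SAME — A ⇓ SI, B ⇓ SI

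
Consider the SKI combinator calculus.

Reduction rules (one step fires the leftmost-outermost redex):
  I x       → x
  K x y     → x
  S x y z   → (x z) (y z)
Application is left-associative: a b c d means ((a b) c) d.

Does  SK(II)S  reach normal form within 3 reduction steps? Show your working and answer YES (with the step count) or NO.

  start: SK(II)S
  [1] KS(IIS)
  [2] S

Answer: YES — reaches normal form S in 2 ≤ 3 steps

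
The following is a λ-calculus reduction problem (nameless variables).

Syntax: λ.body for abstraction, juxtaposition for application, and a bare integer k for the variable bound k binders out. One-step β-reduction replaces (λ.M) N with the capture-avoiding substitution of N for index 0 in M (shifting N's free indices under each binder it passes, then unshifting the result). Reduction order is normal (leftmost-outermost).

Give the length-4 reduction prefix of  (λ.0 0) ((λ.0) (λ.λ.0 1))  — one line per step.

Answer: after 4 steps: λ.0 (λ.λ.0 1)

Reduction:
  start: (λ.0 0) ((λ.0) (λ.λ.0 1))
  step 1: (λ.0) (λ.λ.0 1) ((λ.0) (λ.λ.0 1))
  step 2: (λ.λ.0 1) ((λ.0) (λ.λ.0 1))
  step 3: λ.0 ((λ.0) (λ.λ.0 1))
  step 4: λ.0 (λ.λ.0 1)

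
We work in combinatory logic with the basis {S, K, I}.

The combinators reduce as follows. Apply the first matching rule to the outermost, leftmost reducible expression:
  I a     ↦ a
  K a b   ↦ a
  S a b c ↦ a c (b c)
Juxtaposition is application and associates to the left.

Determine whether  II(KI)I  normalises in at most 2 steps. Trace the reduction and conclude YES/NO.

  start: II(KI)I
  [1] I(KI)I
  [2] KII

Answer: NO — after 2 steps the term is KII, not yet normal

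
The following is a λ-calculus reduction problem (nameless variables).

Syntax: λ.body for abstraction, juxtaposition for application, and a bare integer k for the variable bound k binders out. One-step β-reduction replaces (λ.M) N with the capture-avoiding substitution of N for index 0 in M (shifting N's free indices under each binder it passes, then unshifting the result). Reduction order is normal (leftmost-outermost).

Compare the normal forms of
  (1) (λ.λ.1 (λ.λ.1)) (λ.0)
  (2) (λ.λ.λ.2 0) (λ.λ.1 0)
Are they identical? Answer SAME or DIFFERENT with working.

Answer: DIFFERENT — A ⇓ λ.λ.λ.1, B ⇓ λ.λ.λ.1 0

Working:
Term A:
  start: (λ.λ.1 (λ.λ.1)) (λ.0)
  step 1: λ.(λ.0) (λ.λ.1)
  step 2: λ.λ.λ.1

Term B:
  start: (λ.λ.λ.2 0) (λ.λ.1 0)
  step 1: λ.λ.(λ.λ.1 0) 0
  step 2: λ.λ.λ.1 0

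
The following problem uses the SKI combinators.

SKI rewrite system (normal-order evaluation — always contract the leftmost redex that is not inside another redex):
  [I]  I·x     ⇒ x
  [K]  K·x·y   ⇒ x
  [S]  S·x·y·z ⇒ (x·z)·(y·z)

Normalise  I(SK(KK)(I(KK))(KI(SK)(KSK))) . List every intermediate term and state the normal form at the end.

  start: I(SK(KK)(I(KK))(KI(SK)(KSK)))
  [1] SK(KK)(I(KK))(KI(SK)(KSK))
  [2] K(I(KK))(KK(I(KK)))(KI(SK)(KSK))
  [3] I(KK)(KI(SK)(KSK))
  [4] KK(KI(SK)(KSK))
  [5] K

Answer: normal form = K  (in 5 steps)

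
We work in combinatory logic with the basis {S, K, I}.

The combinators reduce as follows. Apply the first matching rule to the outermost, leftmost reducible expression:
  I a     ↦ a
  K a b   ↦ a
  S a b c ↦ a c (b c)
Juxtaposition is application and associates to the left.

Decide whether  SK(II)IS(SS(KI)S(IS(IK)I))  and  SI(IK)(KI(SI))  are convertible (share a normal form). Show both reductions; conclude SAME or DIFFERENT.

Term A:
  start: SK(II)IS(SS(KI)S(IS(IK)I))
  [1] KI(III)S(SS(KI)S(IS(IK)I))
  [2] IS(SS(KI)S(IS(IK)I))
  [3] S(SS(KI)S(IS(IK)I))
  [4] S(SS(KIS)(IS(IK)I))
  [5] S(S(IS(IK)I)(KIS(IS(IK)I)))
  [6] S(S(S(IK)I)(KIS(IS(IK)I)))
  [7] S(S(SKI)(KIS(IS(IK)I)))
  [8] S(S(SKI)(I(IS(IK)I)))
  [9] S(S(SKI)(IS(IK)I))
  [10] S(S(SKI)(S(IK)I))
  [11] S(S(SKI)(SKI))

Term B:
  start: SI(IK)(KI(SI))
  [1] I(KI(SI))(IK(KI(SI)))
  [2] KI(SI)(IK(KI(SI)))
  [3] I(IK(KI(SI)))
  [4] IK(KI(SI))
  [5] K(KI(SI))
  [6] KI

Answer: DIFFERENT — A ⇓ S(S(SKI)(SKI)), B ⇓ KI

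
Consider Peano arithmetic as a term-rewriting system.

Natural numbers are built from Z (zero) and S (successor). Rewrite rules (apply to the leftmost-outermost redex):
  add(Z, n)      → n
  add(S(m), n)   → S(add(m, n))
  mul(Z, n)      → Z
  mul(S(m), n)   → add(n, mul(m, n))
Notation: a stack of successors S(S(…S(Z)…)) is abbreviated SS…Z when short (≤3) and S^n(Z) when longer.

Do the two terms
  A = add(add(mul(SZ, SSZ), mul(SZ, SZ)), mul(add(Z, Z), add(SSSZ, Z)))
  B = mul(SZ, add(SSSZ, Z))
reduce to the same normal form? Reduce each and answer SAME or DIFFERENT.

Term A:
  start: add(add(mul(SZ, SSZ), mul(SZ, SZ)), mul(add(Z, Z), add(SSSZ, Z)))
  [1] add(add(add(SSZ, mul(Z, SSZ)), mul(SZ, SZ)), mul(add(Z, Z), add(SSSZ, Z)))
  [2] add(add(S(add(SZ, mul(Z, SSZ))), mul(SZ, SZ)), mul(add(Z, Z), add(SSSZ, Z)))
  [3] add(S(add(add(SZ, mul(Z, SSZ)), mul(SZ, SZ))), mul(add(Z, Z), add(SSSZ, Z)))
  [4] S(add(add(add(SZ, mul(Z, SSZ)), mul(SZ, SZ)), mul(add(Z, Z), add(SSSZ, Z))))
  [5] S(add(add(S(add(Z, mul(Z, SSZ))), mul(SZ, SZ)), mul(add(Z, Z), add(SSSZ, Z))))
  [6] S(add(S(add(add(Z, mul(Z, SSZ)), mul(SZ, SZ))), mul(add(Z, Z), add(SSSZ, Z))))
  [7] S(S(add(add(add(Z, mul(Z, SSZ)), mul(SZ, SZ)), mul(add(Z, Z), add(SSSZ, Z)))))
  [8] S(S(add(add(mul(Z, SSZ), mul(SZ, SZ)), mul(add(Z, Z), add(SSSZ, Z)))))
  [9] S(S(add(add(Z, mul(SZ, SZ)), mul(add(Z, Z), add(SSSZ, Z)))))
  [10] S(S(add(mul(SZ, SZ), mul(add(Z, Z), add(SSSZ, Z)))))
  [11] S(S(add(add(SZ, mul(Z, SZ)), mul(add(Z, Z), add(SSSZ, Z)))))
  [12] S(S(add(S(add(Z, mul(Z, SZ))), mul(add(Z, Z), add(SSSZ, Z)))))
  [13] S(S(S(add(add(Z, mul(Z, SZ)), mul(add(Z, Z), add(SSSZ, Z))))))
  [14] S(S(S(add(mul(Z, SZ), mul(add(Z, Z), add(SSSZ, Z))))))
  [15] S(S(S(add(Z, mul(add(Z, Z), add(SSSZ, Z))))))
  [16] S(S(S(mul(add(Z, Z), add(SSSZ, Z)))))
  [17] S(S(S(mul(Z, add(SSSZ, Z)))))
  [18] SSSZ

Term B:
  start: mul(SZ, add(SSSZ, Z))
  [1] add(add(SSSZ, Z), mul(Z, add(SSSZ, Z)))
  [2] add(S(add(SSZ, Z)), mul(Z, add(SSSZ, Z)))
  [3] S(add(add(SSZ, Z), mul(Z, add(SSSZ, Z))))
  [4] S(add(S(add(SZ, Z)), mul(Z, add(SSSZ, Z))))
  [5] S(S(add(add(SZ, Z), mul(Z, add(SSSZ, Z)))))
  [6] S(S(add(S(add(Z, Z)), mul(Z, add(SSSZ, Z)))))
  [7] S(S(S(add(add(Z, Z), mul(Z, add(SSSZ, Z))))))
  [8] S(S(S(add(Z, mul(Z, add(SSSZ, Z))))))
  [9] S(S(S(mul(Z, add(SSSZ, Z)))))
  [10] SSSZ

Answer: SAME — A ⇓ SSSZ, B ⇓ SSSZ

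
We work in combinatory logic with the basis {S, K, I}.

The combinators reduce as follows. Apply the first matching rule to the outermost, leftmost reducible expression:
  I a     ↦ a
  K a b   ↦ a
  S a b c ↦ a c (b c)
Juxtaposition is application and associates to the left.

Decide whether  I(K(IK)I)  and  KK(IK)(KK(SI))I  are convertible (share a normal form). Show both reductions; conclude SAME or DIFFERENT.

Answer: SAME — A ⇓ K, B ⇓ K

Reduction:
Term A:
  start: I(K(IK)I)
  →1  K(IK)I
  →2  IK
  →3  K

Term B:
  start: KK(IK)(KK(SI))I
  →1  K(KK(SI))I
  →2  KK(SI)
  →3  K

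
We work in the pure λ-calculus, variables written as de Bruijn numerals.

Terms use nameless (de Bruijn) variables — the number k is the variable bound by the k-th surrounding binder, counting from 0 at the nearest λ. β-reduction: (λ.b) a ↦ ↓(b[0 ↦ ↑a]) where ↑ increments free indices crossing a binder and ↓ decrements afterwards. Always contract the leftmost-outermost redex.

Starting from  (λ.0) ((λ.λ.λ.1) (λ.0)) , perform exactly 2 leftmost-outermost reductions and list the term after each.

  start: (λ.0) ((λ.λ.λ.1) (λ.0))
  [1] (λ.λ.λ.1) (λ.0)
  [2] λ.λ.1

Answer: after 2 steps: λ.λ.1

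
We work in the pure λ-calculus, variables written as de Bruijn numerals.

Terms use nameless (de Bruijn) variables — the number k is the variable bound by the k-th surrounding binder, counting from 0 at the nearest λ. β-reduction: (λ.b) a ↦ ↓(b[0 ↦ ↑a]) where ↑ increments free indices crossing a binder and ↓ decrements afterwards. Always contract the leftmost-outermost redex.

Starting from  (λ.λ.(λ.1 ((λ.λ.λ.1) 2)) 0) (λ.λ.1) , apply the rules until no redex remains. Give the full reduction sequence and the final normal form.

Answer: normal form = λ.0 (λ.λ.1)  (in 3 steps)

Derivation:
  start: (λ.λ.(λ.1 ((λ.λ.λ.1) 2)) 0) (λ.λ.1)
  →1  λ.(λ.1 ((λ.λ.λ.1) (λ.λ.1))) 0
  →2  λ.0 ((λ.λ.λ.1) (λ.λ.1))
  →3  λ.0 (λ.λ.1)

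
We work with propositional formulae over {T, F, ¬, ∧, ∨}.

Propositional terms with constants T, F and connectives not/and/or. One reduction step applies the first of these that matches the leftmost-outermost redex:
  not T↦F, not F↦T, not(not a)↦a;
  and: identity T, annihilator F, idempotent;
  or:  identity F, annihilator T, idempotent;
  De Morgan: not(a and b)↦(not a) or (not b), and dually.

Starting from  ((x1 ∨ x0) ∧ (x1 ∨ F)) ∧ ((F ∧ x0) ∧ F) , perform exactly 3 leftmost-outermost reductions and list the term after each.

Answer: after 3 steps: F

Derivation:
  start: ((x1 ∨ x0) ∧ (x1 ∨ F)) ∧ ((F ∧ x0) ∧ F)
  [1] ((x1 ∨ x0) ∧ x1) ∧ ((F ∧ x0) ∧ F)
  [2] ((x1 ∨ x0) ∧ x1) ∧ F
  [3] F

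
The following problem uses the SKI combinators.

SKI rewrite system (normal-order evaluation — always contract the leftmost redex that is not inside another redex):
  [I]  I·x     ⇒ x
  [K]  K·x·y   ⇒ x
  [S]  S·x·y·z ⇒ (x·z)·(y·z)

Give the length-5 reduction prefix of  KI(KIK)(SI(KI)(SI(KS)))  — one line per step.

  start: KI(KIK)(SI(KI)(SI(KS)))
  →1  I(SI(KI)(SI(KS)))
  →2  SI(KI)(SI(KS))
  →3  I(SI(KS))(KI(SI(KS)))
  →4  SI(KS)(KI(SI(KS)))
  →5  I(KI(SI(KS)))(KS(KI(SI(KS))))

Answer: after 5 steps: I(KI(SI(KS)))(KS(KI(SI(KS))))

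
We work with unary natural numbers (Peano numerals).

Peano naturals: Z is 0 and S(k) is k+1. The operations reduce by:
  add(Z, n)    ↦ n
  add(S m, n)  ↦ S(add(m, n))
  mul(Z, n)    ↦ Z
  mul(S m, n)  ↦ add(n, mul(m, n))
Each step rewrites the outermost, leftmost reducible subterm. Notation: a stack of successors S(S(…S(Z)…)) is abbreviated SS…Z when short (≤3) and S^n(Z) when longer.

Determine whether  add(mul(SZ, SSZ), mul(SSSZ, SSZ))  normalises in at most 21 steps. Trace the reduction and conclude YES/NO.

  start: add(mul(SZ, SSZ), mul(SSSZ, SSZ))
  step 1: add(add(SSZ, mul(Z, SSZ)), mul(SSSZ, SSZ))
  step 2: add(S(add(SZ, mul(Z, SSZ))), mul(SSSZ, SSZ))
  step 3: S(add(add(SZ, mul(Z, SSZ)), mul(SSSZ, SSZ)))
  step 4: S(add(S(add(Z, mul(Z, SSZ))), mul(SSSZ, SSZ)))
  step 5: S(S(add(add(Z, mul(Z, SSZ)), mul(SSSZ, SSZ))))
  step 6: S(S(add(mul(Z, SSZ), mul(SSSZ, SSZ))))
  step 7: S(S(add(Z, mul(SSSZ, SSZ))))
  step 8: S(S(mul(SSSZ, SSZ)))
  step 9: S(S(add(SSZ, mul(SSZ, SSZ))))
  step 10: S(S(S(add(SZ, mul(SSZ, SSZ)))))
  step 11: S(S(S(S(add(Z, mul(SSZ, SSZ))))))
  step 12: S(S(S(S(mul(SSZ, SSZ)))))
  step 13: S(S(S(S(add(SSZ, mul(SZ, SSZ))))))
  step 14: S(S(S(S(S(add(SZ, mul(SZ, SSZ)))))))
  step 15: S(S(S(S(S(S(add(Z, mul(SZ, SSZ))))))))
  step 16: S(S(S(S(S(S(mul(SZ, SSZ)))))))
  step 17: S(S(S(S(S(S(add(SSZ, mul(Z, SSZ))))))))
  step 18: S(S(S(S(S(S(S(add(SZ, mul(Z, SSZ)))))))))
  step 19: S(S(S(S(S(S(S(S(add(Z, mul(Z, SSZ))))))))))
  step 20: S(S(S(S(S(S(S(S(mul(Z, SSZ)))))))))
  step 21: S^8(Z)

Answer: YES — reaches normal form S^8(Z) in 21 ≤ 21 steps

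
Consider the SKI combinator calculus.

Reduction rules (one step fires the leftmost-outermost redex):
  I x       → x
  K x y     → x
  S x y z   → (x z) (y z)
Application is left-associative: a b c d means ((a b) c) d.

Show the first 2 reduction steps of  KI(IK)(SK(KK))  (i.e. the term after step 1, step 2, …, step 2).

Answer: after 2 steps: SK(KK)

Working:
  start: KI(IK)(SK(KK))
  [1] I(SK(KK))
  [2] SK(KK)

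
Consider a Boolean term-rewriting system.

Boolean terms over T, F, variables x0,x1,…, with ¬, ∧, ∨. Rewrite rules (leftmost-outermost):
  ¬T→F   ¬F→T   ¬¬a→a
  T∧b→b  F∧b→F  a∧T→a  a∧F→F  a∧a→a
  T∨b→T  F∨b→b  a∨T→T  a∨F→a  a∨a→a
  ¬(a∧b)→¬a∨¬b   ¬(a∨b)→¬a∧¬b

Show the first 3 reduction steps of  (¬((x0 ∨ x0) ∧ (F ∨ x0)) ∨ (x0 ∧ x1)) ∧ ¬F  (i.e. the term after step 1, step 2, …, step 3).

  start: (¬((x0 ∨ x0) ∧ (F ∨ x0)) ∨ (x0 ∧ x1)) ∧ ¬F
  →1  ((¬(x0 ∨ x0) ∨ ¬(F ∨ x0)) ∨ (x0 ∧ x1)) ∧ ¬F
  →2  (((¬x0 ∧ ¬x0) ∨ ¬(F ∨ x0)) ∨ (x0 ∧ x1)) ∧ ¬F
  →3  ((¬x0 ∨ ¬(F ∨ x0)) ∨ (x0 ∧ x1)) ∧ ¬F

Answer: after 3 steps: ((¬x0 ∨ ¬(F ∨ x0)) ∨ (x0 ∧ x1)) ∧ ¬F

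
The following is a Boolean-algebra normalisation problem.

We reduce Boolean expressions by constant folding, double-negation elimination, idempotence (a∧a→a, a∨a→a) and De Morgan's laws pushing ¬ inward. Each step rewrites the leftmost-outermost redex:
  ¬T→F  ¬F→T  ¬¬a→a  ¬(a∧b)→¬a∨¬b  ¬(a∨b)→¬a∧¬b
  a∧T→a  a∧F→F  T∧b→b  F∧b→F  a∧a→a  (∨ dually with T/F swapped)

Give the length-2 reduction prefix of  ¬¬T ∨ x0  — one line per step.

Answer: after 2 steps: T

Derivation:
  start: ¬¬T ∨ x0
  [1] T ∨ x0
  [2] T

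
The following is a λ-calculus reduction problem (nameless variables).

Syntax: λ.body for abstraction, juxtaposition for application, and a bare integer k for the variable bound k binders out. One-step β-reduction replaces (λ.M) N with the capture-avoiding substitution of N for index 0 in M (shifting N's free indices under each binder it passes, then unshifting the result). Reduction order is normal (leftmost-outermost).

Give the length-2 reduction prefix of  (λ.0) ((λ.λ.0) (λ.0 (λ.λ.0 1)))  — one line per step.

  start: (λ.0) ((λ.λ.0) (λ.0 (λ.λ.0 1)))
  step 1: (λ.λ.0) (λ.0 (λ.λ.0 1))
  step 2: λ.0

Answer: after 2 steps: λ.0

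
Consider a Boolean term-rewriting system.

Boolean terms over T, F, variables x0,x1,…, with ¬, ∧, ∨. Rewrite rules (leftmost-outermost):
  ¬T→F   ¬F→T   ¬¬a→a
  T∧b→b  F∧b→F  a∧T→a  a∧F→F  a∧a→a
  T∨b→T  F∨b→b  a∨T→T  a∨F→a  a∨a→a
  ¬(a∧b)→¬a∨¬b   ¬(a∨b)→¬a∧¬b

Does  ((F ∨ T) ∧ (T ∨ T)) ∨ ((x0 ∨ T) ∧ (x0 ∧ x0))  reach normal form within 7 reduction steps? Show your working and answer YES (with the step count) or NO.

  start: ((F ∨ T) ∧ (T ∨ T)) ∨ ((x0 ∨ T) ∧ (x0 ∧ x0))
  [1] (T ∧ (T ∨ T)) ∨ ((x0 ∨ T) ∧ (x0 ∧ x0))
  [2] (T ∨ T) ∨ ((x0 ∨ T) ∧ (x0 ∧ x0))
  [3] T ∨ ((x0 ∨ T) ∧ (x0 ∧ x0))
  [4] T

Answer: YES — reaches normal form T in 4 ≤ 7 steps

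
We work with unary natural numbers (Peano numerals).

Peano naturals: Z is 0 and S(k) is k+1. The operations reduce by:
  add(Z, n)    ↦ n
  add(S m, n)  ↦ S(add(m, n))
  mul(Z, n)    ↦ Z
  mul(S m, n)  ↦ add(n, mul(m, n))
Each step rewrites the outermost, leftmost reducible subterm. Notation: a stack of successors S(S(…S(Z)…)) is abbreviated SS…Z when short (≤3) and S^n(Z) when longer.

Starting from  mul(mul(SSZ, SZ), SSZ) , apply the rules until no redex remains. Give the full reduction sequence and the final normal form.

  start: mul(mul(SSZ, SZ), SSZ)
  →1  mul(add(SZ, mul(SZ, SZ)), SSZ)
  →2  mul(S(add(Z, mul(SZ, SZ))), SSZ)
  →3  add(SSZ, mul(add(Z, mul(SZ, SZ)), SSZ))
  →4  S(add(SZ, mul(add(Z, mul(SZ, SZ)), SSZ)))
  →5  S(S(add(Z, mul(add(Z, mul(SZ, SZ)), SSZ))))
  →6  S(S(mul(add(Z, mul(SZ, SZ)), SSZ)))
  →7  S(S(mul(mul(SZ, SZ), SSZ)))
  →8  S(S(mul(add(SZ, mul(Z, SZ)), SSZ)))
  →9  S(S(mul(S(add(Z, mul(Z, SZ))), SSZ)))
  →10  S(S(add(SSZ, mul(add(Z, mul(Z, SZ)), SSZ))))
  →11  S(S(S(add(SZ, mul(add(Z, mul(Z, SZ)), SSZ)))))
  →12  S(S(S(S(add(Z, mul(add(Z, mul(Z, SZ)), SSZ))))))
  →13  S(S(S(S(mul(add(Z, mul(Z, SZ)), SSZ)))))
  →14  S(S(S(S(mul(mul(Z, SZ), SSZ)))))
  →15  S(S(S(S(mul(Z, SSZ)))))
  →16  S^4(Z)

Answer: normal form = S^4(Z)  (in 16 steps)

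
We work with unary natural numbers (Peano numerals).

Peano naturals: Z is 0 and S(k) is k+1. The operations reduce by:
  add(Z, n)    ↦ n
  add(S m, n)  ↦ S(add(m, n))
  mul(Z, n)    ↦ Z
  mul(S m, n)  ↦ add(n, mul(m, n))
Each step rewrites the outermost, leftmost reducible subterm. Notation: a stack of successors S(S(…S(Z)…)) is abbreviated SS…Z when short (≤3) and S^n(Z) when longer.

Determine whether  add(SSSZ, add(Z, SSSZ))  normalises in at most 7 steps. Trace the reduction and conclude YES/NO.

Answer: YES — reaches normal form S^6(Z) in 5 ≤ 7 steps

Reduction:
  start: add(SSSZ, add(Z, SSSZ))
  →1  S(add(SSZ, add(Z, SSSZ)))
  →2  S(S(add(SZ, add(Z, SSSZ))))
  →3  S(S(S(add(Z, add(Z, SSSZ)))))
  →4  S(S(S(add(Z, SSSZ))))
  →5  S^6(Z)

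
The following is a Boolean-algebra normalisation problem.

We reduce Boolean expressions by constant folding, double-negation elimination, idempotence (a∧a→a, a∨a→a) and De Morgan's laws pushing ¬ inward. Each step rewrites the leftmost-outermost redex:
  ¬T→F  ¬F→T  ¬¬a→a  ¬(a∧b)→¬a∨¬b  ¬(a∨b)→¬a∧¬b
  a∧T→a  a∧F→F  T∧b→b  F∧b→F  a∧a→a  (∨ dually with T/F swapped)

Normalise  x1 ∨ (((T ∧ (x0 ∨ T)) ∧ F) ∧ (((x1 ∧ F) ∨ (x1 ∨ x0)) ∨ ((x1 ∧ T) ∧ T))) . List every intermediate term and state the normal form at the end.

  start: x1 ∨ (((T ∧ (x0 ∨ T)) ∧ F) ∧ (((x1 ∧ F) ∨ (x1 ∨ x0)) ∨ ((x1 ∧ T) ∧ T)))
  step 1: x1 ∨ (F ∧ (((x1 ∧ F) ∨ (x1 ∨ x0)) ∨ ((x1 ∧ T) ∧ T)))
  step 2: x1 ∨ F
  step 3: x1

Answer: normal form = x1  (in 3 steps)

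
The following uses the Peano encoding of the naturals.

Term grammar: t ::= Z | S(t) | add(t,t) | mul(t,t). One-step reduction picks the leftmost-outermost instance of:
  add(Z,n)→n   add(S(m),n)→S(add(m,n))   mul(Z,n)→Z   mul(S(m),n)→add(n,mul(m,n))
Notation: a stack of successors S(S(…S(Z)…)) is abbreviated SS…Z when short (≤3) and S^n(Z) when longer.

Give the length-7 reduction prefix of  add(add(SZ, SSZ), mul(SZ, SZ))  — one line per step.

Answer: after 7 steps: S(S(S(add(SZ, mul(Z, SZ)))))

Reduction:
  start: add(add(SZ, SSZ), mul(SZ, SZ))
  step 1: add(S(add(Z, SSZ)), mul(SZ, SZ))
  step 2: S(add(add(Z, SSZ), mul(SZ, SZ)))
  step 3: S(add(SSZ, mul(SZ, SZ)))
  step 4: S(S(add(SZ, mul(SZ, SZ))))
  step 5: S(S(S(add(Z, mul(SZ, SZ)))))
  step 6: S(S(S(mul(SZ, SZ))))
  step 7: S(S(S(add(SZ, mul(Z, SZ)))))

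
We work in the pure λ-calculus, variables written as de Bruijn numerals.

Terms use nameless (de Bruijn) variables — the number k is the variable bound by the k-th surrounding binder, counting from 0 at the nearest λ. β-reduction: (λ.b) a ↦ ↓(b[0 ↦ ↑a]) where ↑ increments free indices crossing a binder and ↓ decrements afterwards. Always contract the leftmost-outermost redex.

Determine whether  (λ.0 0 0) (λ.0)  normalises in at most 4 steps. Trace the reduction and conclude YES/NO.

Answer: YES — reaches normal form λ.0 in 3 ≤ 4 steps

Reduction:
  start: (λ.0 0 0) (λ.0)
  →1  (λ.0) (λ.0) (λ.0)
  →2  (λ.0) (λ.0)
  →3  λ.0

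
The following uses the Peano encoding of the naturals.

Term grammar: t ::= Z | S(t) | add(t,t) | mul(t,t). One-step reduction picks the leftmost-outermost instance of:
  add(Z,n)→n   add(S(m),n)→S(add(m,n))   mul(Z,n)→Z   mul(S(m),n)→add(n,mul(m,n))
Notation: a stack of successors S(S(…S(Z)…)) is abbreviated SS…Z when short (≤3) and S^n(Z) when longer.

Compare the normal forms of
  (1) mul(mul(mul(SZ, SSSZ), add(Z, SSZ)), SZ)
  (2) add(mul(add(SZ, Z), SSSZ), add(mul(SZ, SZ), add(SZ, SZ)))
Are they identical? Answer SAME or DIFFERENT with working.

Term A:
  start: mul(mul(mul(SZ, SSSZ), add(Z, SSZ)), SZ)
  [1] mul(mul(add(SSSZ, mul(Z, SSSZ)), add(Z, SSZ)), SZ)
  [2] mul(mul(S(add(SSZ, mul(Z, SSSZ))), add(Z, SSZ)), SZ)
  [3] mul(add(add(Z, SSZ), mul(add(SSZ, mul(Z, SSSZ)), add(Z, SSZ))), SZ)
  [4] mul(add(SSZ, mul(add(SSZ, mul(Z, SSSZ)), add(Z, SSZ))), SZ)
  [5] mul(S(add(SZ, mul(add(SSZ, mul(Z, SSSZ)), add(Z, SSZ)))), SZ)
  [6] add(SZ, mul(add(SZ, mul(add(SSZ, mul(Z, SSSZ)), add(Z, SSZ))), SZ))
  [7] S(add(Z, mul(add(SZ, mul(add(SSZ, mul(Z, SSSZ)), add(Z, SSZ))), SZ)))
  [8] S(mul(add(SZ, mul(add(SSZ, mul(Z, SSSZ)), add(Z, SSZ))), SZ))
  [9] S(mul(S(add(Z, mul(add(SSZ, mul(Z, SSSZ)), add(Z, SSZ)))), SZ))
  [10] S(add(SZ, mul(add(Z, mul(add(SSZ, mul(Z, SSSZ)), add(Z, SSZ))), SZ)))
  [11] S(S(add(Z, mul(add(Z, mul(add(SSZ, mul(Z, SSSZ)), add(Z, SSZ))), SZ))))
  [12] S(S(mul(add(Z, mul(add(SSZ, mul(Z, SSSZ)), add(Z, SSZ))), SZ)))
  [13] S(S(mul(mul(add(SSZ, mul(Z, SSSZ)), add(Z, SSZ)), SZ)))
  [14] S(S(mul(mul(S(add(SZ, mul(Z, SSSZ))), add(Z, SSZ)), SZ)))
  [15] S(S(mul(add(add(Z, SSZ), mul(add(SZ, mul(Z, SSSZ)), add(Z, SSZ))), SZ)))
  [16] S(S(mul(add(SSZ, mul(add(SZ, mul(Z, SSSZ)), add(Z, SSZ))), SZ)))
  [17] S(S(mul(S(add(SZ, mul(add(SZ, mul(Z, SSSZ)), add(Z, SSZ)))), SZ)))
  [18] S(S(add(SZ, mul(add(SZ, mul(add(SZ, mul(Z, SSSZ)), add(Z, SSZ))), SZ))))
  [19] S(S(S(add(Z, mul(add(SZ, mul(add(SZ, mul(Z, SSSZ)), add(Z, SSZ))), SZ)))))
  [20] S(S(S(mul(add(SZ, mul(add(SZ, mul(Z, SSSZ)), add(Z, SSZ))), SZ))))
  [21] S(S(S(mul(S(add(Z, mul(add(SZ, mul(Z, SSSZ)), add(Z, SSZ)))), SZ))))
  [22] S(S(S(add(SZ, mul(add(Z, mul(add(SZ, mul(Z, SSSZ)), add(Z, SSZ))), SZ)))))
  [23] S(S(S(S(add(Z, mul(add(Z, mul(add(SZ, mul(Z, SSSZ)), add(Z, SSZ))), SZ))))))
  [24] S(S(S(S(mul(add(Z, mul(add(SZ, mul(Z, SSSZ)), add(Z, SSZ))), SZ)))))
  [25] S(S(S(S(mul(mul(add(SZ, mul(Z, SSSZ)), add(Z, SSZ)), SZ)))))
  [26] S(S(S(S(mul(mul(S(add(Z, mul(Z, SSSZ))), add(Z, SSZ)), SZ)))))
  [27] S(S(S(S(mul(add(add(Z, SSZ), mul(add(Z, mul(Z, SSSZ)), add(Z, SSZ))), SZ)))))
  [28] S(S(S(S(mul(add(SSZ, mul(add(Z, mul(Z, SSSZ)), add(Z, SSZ))), SZ)))))
  [29] S(S(S(S(mul(S(add(SZ, mul(add(Z, mul(Z, SSSZ)), add(Z, SSZ)))), SZ)))))
  [30] S(S(S(S(add(SZ, mul(add(SZ, mul(add(Z, mul(Z, SSSZ)), add(Z, SSZ))), SZ))))))
  [31] S(S(S(S(S(add(Z, mul(add(SZ, mul(add(Z, mul(Z, SSSZ)), add(Z, SSZ))), SZ)))))))
  [32] S(S(S(S(S(mul(add(SZ, mul(add(Z, mul(Z, SSSZ)), add(Z, SSZ))), SZ))))))
  [33] S(S(S(S(S(mul(S(add(Z, mul(add(Z, mul(Z, SSSZ)), add(Z, SSZ)))), SZ))))))
  [34] S(S(S(S(S(add(SZ, mul(add(Z, mul(add(Z, mul(Z, SSSZ)), add(Z, SSZ))), SZ)))))))
  [35] S(S(S(S(S(S(add(Z, mul(add(Z, mul(add(Z, mul(Z, SSSZ)), add(Z, SSZ))), SZ))))))))
  [36] S(S(S(S(S(S(mul(add(Z, mul(add(Z, mul(Z, SSSZ)), add(Z, SSZ))), SZ)))))))
  [37] S(S(S(S(S(S(mul(mul(add(Z, mul(Z, SSSZ)), add(Z, SSZ)), SZ)))))))
  [38] S(S(S(S(S(S(mul(mul(mul(Z, SSSZ), add(Z, SSZ)), SZ)))))))
  [39] S(S(S(S(S(S(mul(mul(Z, add(Z, SSZ)), SZ)))))))
  [40] S(S(S(S(S(S(mul(Z, SZ)))))))
  [41] S^6(Z)

Term B:
  start: add(mul(add(SZ, Z), SSSZ), add(mul(SZ, SZ), add(SZ, SZ)))
  [1] add(mul(S(add(Z, Z)), SSSZ), add(mul(SZ, SZ), add(SZ, SZ)))
  [2] add(add(SSSZ, mul(add(Z, Z), SSSZ)), add(mul(SZ, SZ), add(SZ, SZ)))
  [3] add(S(add(SSZ, mul(add(Z, Z), SSSZ))), add(mul(SZ, SZ), add(SZ, SZ)))
  [4] S(add(add(SSZ, mul(add(Z, Z), SSSZ)), add(mul(SZ, SZ), add(SZ, SZ))))
  [5] S(add(S(add(SZ, mul(add(Z, Z), SSSZ))), add(mul(SZ, SZ), add(SZ, SZ))))
  [6] S(S(add(add(SZ, mul(add(Z, Z), SSSZ)), add(mul(SZ, SZ), add(SZ, SZ)))))
  [7] S(S(add(S(add(Z, mul(add(Z, Z), SSSZ))), add(mul(SZ, SZ), add(SZ, SZ)))))
  [8] S(S(S(add(add(Z, mul(add(Z, Z), SSSZ)), add(mul(SZ, SZ), add(SZ, SZ))))))
  [9] S(S(S(add(mul(add(Z, Z), SSSZ), add(mul(SZ, SZ), add(SZ, SZ))))))
  [10] S(S(S(add(mul(Z, SSSZ), add(mul(SZ, SZ), add(SZ, SZ))))))
  [11] S(S(S(add(Z, add(mul(SZ, SZ), add(SZ, SZ))))))
  [12] S(S(S(add(mul(SZ, SZ), add(SZ, SZ)))))
  [13] S(S(S(add(add(SZ, mul(Z, SZ)), add(SZ, SZ)))))
  [14] S(S(S(add(S(add(Z, mul(Z, SZ))), add(SZ, SZ)))))
  [15] S(S(S(S(add(add(Z, mul(Z, SZ)), add(SZ, SZ))))))
  [16] S(S(S(S(add(mul(Z, SZ), add(SZ, SZ))))))
  [17] S(S(S(S(add(Z, add(SZ, SZ))))))
  [18] S(S(S(S(add(SZ, SZ)))))
  [19] S(S(S(S(S(add(Z, SZ))))))
  [20] S^6(Z)

Answer: SAME — A ⇓ S^6(Z), B ⇓ S^6(Z)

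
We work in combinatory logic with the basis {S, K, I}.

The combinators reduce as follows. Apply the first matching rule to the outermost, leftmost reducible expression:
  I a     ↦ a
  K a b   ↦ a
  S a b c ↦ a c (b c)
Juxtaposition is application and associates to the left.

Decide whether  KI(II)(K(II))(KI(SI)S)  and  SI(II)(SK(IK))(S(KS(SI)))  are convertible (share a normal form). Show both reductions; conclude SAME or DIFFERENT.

Answer: DIFFERENT — A ⇓ I, B ⇓ SS

Working:
Term A:
  start: KI(II)(K(II))(KI(SI)S)
  step 1: I(K(II))(KI(SI)S)
  step 2: K(II)(KI(SI)S)
  step 3: II
  step 4: I

Term B:
  start: SI(II)(SK(IK))(S(KS(SI)))
  step 1: I(SK(IK))(II(SK(IK)))(S(KS(SI)))
  step 2: SK(IK)(II(SK(IK)))(S(KS(SI)))
  step 3: K(II(SK(IK)))(IK(II(SK(IK))))(S(KS(SI)))
  step 4: II(SK(IK))(S(KS(SI)))
  step 5: I(SK(IK))(S(KS(SI)))
  step 6: SK(IK)(S(KS(SI)))
  step 7: K(S(KS(SI)))(IK(S(KS(SI))))
  step 8: S(KS(SI))
  step 9: SS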